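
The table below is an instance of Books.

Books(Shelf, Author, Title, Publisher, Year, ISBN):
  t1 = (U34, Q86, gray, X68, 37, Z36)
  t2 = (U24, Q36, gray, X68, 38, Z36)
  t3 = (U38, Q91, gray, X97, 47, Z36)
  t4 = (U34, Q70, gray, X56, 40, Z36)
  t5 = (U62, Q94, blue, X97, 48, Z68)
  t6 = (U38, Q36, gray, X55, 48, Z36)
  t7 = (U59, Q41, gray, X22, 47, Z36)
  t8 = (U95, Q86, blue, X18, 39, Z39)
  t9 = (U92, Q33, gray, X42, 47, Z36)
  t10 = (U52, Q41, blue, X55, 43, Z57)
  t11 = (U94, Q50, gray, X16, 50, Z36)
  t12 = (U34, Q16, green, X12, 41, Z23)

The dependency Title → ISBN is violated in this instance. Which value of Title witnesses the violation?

Title=gray: rows 1, 2, 3, 4, 6, 7, 9, 11 → ISBN = Z36, Z36, Z36, Z36, Z36, Z36, Z36, Z36 ✓
Title=blue: rows 5, 8, 10 → ISBN takes values {Z68, Z39, Z57} — violation
Title=green: row 12 → ISBN = Z23 ✓
The only Title value with inconsistent ISBN is Title=blue.

blue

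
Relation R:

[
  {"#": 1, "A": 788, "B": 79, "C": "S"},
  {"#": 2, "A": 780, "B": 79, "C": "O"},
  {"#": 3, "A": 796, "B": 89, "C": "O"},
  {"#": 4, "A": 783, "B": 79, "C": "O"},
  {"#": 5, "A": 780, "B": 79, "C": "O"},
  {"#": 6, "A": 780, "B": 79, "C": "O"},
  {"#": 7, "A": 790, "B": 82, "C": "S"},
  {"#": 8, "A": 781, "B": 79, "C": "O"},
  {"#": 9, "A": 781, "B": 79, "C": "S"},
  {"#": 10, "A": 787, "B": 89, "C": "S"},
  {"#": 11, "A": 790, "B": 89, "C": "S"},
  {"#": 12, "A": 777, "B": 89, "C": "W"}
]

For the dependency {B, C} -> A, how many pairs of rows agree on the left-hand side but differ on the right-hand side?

9

(B=79, C=S): violating pairs (1,9) — 1 pair.
(B=79, C=O): violating pairs (2,4), (2,8), (4,5), (4,6), (4,8), (5,8), (6,8) — 7 pairs.
(B=89, C=S): violating pairs (10,11) — 1 pair.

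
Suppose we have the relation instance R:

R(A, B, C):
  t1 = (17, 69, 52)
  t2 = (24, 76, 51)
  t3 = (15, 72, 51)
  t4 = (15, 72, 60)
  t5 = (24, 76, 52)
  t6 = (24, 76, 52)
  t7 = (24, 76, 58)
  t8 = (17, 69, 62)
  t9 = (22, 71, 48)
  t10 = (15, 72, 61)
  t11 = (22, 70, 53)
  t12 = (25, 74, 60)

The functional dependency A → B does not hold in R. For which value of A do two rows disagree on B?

22

A=17: rows 1, 8 → B = 69, 69 ✓
A=24: rows 2, 5, 6, 7 → B = 76, 76, 76, 76 ✓
A=15: rows 3, 4, 10 → B = 72, 72, 72 ✓
A=22: rows 9, 11 → B takes values {71, 70} — violation
A=25: row 12 → B = 74 ✓
The only A value with inconsistent B is A=22.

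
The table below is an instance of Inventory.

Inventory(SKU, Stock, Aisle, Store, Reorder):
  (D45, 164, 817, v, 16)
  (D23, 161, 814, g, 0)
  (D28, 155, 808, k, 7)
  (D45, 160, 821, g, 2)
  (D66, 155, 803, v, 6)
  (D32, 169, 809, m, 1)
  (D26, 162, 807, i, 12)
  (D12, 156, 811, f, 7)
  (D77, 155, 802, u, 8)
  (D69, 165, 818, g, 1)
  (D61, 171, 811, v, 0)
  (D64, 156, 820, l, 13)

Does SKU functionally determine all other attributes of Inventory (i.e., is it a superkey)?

No

Two distinct rows share SKU=D45, so SKU does not determine every attribute — not a superkey.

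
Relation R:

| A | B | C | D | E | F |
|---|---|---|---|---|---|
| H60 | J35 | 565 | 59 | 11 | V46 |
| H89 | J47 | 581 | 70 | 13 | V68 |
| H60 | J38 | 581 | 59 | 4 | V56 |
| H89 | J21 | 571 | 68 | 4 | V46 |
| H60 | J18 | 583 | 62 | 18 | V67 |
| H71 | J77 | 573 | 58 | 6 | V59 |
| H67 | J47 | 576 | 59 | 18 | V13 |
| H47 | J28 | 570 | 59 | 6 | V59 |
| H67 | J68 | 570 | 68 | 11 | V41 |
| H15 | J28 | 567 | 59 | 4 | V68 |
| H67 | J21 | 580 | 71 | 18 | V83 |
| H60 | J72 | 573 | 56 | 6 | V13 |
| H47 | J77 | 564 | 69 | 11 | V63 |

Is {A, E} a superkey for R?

No

Two distinct rows share (A=H67, E=18), so {A, E} does not determine every attribute — not a superkey.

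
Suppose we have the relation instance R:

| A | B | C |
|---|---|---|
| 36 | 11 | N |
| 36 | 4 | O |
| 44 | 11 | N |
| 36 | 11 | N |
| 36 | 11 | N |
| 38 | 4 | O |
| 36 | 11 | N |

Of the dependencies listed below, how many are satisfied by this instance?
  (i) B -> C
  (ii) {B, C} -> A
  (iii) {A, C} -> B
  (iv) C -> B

(i) B -> C: every LHS value maps to a single RHS value — holds.
(ii) {B, C} -> A: (B=11, C=N): 5 rows → A takes values {36, 44} — violation; (B=4, C=O): 2 rows → A takes values {36, 38} — violation — fails.
(iii) {A, C} -> B: every LHS value maps to a single RHS value — holds.
(iv) C -> B: every LHS value maps to a single RHS value — holds.
3 of the 4 dependencies hold.

3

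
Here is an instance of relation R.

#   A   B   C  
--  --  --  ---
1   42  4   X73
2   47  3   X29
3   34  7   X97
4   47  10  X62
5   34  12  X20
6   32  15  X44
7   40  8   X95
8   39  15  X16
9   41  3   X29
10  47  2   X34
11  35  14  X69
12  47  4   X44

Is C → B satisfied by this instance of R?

No

C=X73: row 1 → B = 4 ✓
C=X29: rows 2, 9 → B = 3, 3 ✓
C=X97: row 3 → B = 7 ✓
C=X62: row 4 → B = 10 ✓
C=X20: row 5 → B = 12 ✓
C=X44: rows 6, 12 → B takes values {15, 4} — violation
C=X95: row 7 → B = 8 ✓
C=X16: row 8 → B = 15 ✓
C=X34: row 10 → B = 2 ✓
C=X69: row 11 → B = 14 ✓
Two rows agree on C but differ on B, so C → B does not hold.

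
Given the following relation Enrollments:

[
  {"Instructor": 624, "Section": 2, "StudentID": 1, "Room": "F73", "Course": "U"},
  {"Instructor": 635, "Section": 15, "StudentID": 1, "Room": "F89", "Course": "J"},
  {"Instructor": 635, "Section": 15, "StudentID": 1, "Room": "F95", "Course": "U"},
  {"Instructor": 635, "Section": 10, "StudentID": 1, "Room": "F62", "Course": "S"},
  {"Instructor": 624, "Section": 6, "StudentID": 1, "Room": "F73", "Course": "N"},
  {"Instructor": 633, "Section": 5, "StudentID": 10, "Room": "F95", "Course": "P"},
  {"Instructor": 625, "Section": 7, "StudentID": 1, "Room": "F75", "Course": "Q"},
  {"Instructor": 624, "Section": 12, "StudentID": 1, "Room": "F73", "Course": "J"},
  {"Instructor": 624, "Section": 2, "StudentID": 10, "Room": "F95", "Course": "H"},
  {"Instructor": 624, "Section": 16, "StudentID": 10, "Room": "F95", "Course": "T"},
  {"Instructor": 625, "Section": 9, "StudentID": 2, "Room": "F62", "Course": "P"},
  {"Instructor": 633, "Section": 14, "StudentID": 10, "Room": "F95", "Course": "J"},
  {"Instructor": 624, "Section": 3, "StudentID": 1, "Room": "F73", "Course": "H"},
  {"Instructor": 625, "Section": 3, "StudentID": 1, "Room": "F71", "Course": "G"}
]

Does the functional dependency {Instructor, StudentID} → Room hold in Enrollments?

(Instructor=624, StudentID=1): 4 rows → Room = F73, F73, F73, F73 ✓
(Instructor=635, StudentID=1): 3 rows → Room takes values {F89, F95, F62} — violation
(Instructor=633, StudentID=10): 2 rows → Room = F95, F95 ✓
(Instructor=625, StudentID=1): 2 rows → Room takes values {F75, F71} — violation
(Instructor=624, StudentID=10): 2 rows → Room = F95, F95 ✓
(Instructor=625, StudentID=2): 1 row → Room = F62 ✓
Two rows agree on {Instructor, StudentID} but differ on Room, so {Instructor, StudentID} → Room does not hold.

No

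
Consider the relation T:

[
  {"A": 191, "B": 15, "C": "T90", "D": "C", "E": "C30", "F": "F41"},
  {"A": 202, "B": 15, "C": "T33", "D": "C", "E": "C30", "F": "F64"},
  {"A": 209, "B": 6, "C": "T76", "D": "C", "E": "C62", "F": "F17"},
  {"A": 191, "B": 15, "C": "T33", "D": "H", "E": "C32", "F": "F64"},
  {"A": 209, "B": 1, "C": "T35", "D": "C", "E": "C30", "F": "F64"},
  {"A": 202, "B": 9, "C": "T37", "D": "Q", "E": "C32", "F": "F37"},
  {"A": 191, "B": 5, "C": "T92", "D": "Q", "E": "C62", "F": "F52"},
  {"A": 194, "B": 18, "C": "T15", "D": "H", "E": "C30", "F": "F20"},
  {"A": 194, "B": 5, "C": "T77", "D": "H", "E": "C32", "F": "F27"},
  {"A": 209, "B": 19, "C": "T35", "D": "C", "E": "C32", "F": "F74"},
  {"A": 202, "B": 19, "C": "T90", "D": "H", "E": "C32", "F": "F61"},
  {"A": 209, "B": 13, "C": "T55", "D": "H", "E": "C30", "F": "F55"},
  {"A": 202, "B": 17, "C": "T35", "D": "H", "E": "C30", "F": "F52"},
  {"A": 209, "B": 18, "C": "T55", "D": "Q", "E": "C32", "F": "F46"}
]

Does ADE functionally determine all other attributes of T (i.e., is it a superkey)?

Yes

All 14 rows have distinct ADE values, so ADE → (all attributes) holds and ADE is a superkey.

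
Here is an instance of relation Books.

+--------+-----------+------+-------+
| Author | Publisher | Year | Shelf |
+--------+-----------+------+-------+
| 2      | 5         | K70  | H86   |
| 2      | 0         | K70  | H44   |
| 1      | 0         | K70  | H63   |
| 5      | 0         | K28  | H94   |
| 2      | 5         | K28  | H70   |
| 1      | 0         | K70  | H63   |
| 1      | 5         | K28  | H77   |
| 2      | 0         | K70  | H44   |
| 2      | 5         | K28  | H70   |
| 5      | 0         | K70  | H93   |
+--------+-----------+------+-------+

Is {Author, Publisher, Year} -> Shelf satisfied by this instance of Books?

(Author=2, Publisher=5, Year=K70): 1 row → Shelf = H86 ✓
(Author=2, Publisher=0, Year=K70): 2 rows → Shelf = H44, H44 ✓
(Author=1, Publisher=0, Year=K70): 2 rows → Shelf = H63, H63 ✓
(Author=5, Publisher=0, Year=K28): 1 row → Shelf = H94 ✓
(Author=2, Publisher=5, Year=K28): 2 rows → Shelf = H70, H70 ✓
(Author=1, Publisher=5, Year=K28): 1 row → Shelf = H77 ✓
(Author=5, Publisher=0, Year=K70): 1 row → Shelf = H93 ✓
Every {Author, Publisher, Year} value is associated with a single Shelf value, so {Author, Publisher, Year} -> Shelf holds.

Yes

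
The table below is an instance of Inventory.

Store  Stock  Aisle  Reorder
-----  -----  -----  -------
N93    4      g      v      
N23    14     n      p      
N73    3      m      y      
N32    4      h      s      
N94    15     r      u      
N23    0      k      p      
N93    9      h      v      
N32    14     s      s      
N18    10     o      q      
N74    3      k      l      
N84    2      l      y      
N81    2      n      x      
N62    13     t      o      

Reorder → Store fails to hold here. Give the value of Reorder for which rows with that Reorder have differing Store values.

y

Reorder=v: 2 rows → Store = N93, N93 ✓
Reorder=p: 2 rows → Store = N23, N23 ✓
Reorder=y: 2 rows → Store takes values {N73, N84} — violation
Reorder=s: 2 rows → Store = N32, N32 ✓
Reorder=u: 1 row → Store = N94 ✓
Reorder=q: 1 row → Store = N18 ✓
Reorder=l: 1 row → Store = N74 ✓
Reorder=x: 1 row → Store = N81 ✓
Reorder=o: 1 row → Store = N62 ✓
The only Reorder value with inconsistent Store is Reorder=y.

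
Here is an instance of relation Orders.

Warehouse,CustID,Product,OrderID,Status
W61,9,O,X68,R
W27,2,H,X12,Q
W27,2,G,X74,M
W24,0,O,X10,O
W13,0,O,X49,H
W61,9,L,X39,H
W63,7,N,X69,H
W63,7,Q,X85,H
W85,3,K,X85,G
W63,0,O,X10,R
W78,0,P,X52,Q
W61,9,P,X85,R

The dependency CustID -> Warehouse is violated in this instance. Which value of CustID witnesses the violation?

CustID=9: 3 rows → Warehouse = W61, W61, W61 ✓
CustID=2: 2 rows → Warehouse = W27, W27 ✓
CustID=0: 4 rows → Warehouse takes values {W24, W13, W63, W78} — violation
CustID=7: 2 rows → Warehouse = W63, W63 ✓
CustID=3: 1 row → Warehouse = W85 ✓
The only CustID value with inconsistent Warehouse is CustID=0.

0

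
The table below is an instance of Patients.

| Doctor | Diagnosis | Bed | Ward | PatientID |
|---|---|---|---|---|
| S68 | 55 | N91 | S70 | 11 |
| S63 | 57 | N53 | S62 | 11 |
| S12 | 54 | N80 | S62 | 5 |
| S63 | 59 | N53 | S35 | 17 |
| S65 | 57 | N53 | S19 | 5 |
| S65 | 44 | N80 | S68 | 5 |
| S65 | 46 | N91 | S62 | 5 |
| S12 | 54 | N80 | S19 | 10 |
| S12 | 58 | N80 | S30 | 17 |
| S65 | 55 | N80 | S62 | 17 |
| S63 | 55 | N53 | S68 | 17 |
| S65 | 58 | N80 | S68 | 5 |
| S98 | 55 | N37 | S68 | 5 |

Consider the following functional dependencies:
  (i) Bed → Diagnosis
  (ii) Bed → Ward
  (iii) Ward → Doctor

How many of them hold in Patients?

0

(i) Bed → Diagnosis: Bed=N91: 2 rows → Diagnosis takes values {55, 46} — violation; Bed=N53: 4 rows → Diagnosis takes values {57, 59, 55} — violation; Bed=N80: 6 rows → Diagnosis takes values {54, 44, 58, 55} — violation — fails.
(ii) Bed → Ward: Bed=N91: 2 rows → Ward takes values {S70, S62} — violation; Bed=N53: 4 rows → Ward takes values {S62, S35, S19, S68} — violation; Bed=N80: 6 rows → Ward takes values {S62, S68, S19, S30} — violation — fails.
(iii) Ward → Doctor: Ward=S62: 4 rows → Doctor takes values {S63, S12, S65} — violation; Ward=S19: 2 rows → Doctor takes values {S65, S12} — violation; Ward=S68: 4 rows → Doctor takes values {S65, S63, S98} — violation — fails.
None of the 3 dependencies hold.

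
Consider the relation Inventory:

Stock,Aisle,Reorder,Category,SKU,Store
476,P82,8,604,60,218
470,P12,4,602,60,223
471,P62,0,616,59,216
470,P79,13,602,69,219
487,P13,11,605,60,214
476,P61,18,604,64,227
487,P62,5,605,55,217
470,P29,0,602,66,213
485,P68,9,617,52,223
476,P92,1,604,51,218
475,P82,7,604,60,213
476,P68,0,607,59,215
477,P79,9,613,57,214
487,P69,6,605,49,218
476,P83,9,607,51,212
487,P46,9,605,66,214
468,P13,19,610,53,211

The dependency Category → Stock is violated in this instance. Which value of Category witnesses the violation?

Category=604: 4 rows → Stock takes values {476, 475} — violation
Category=602: 3 rows → Stock = 470, 470, 470 ✓
Category=616: 1 row → Stock = 471 ✓
Category=605: 4 rows → Stock = 487, 487, 487, 487 ✓
Category=617: 1 row → Stock = 485 ✓
Category=607: 2 rows → Stock = 476, 476 ✓
Category=613: 1 row → Stock = 477 ✓
Category=610: 1 row → Stock = 468 ✓
The only Category value with inconsistent Stock is Category=604.

604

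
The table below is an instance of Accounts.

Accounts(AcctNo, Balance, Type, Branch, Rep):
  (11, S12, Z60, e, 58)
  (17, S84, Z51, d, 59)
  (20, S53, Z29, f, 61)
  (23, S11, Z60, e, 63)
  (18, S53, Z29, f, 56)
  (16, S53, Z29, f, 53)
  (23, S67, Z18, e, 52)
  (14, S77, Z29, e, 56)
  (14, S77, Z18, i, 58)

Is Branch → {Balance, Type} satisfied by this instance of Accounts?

No

Branch=e: 4 rows → {Balance,Type} takes values {(S12, Z60), (S11, Z60), (S67, Z18), (S77, Z29)} — violation
Branch=d: 1 row → {Balance,Type} = (S84, Z51) ✓
Branch=f: 3 rows → {Balance,Type} = (S53, Z29), (S53, Z29), (S53, Z29) ✓
Branch=i: 1 row → {Balance,Type} = (S77, Z18) ✓
Two rows agree on Branch but differ on {Balance, Type}, so Branch → {Balance, Type} does not hold.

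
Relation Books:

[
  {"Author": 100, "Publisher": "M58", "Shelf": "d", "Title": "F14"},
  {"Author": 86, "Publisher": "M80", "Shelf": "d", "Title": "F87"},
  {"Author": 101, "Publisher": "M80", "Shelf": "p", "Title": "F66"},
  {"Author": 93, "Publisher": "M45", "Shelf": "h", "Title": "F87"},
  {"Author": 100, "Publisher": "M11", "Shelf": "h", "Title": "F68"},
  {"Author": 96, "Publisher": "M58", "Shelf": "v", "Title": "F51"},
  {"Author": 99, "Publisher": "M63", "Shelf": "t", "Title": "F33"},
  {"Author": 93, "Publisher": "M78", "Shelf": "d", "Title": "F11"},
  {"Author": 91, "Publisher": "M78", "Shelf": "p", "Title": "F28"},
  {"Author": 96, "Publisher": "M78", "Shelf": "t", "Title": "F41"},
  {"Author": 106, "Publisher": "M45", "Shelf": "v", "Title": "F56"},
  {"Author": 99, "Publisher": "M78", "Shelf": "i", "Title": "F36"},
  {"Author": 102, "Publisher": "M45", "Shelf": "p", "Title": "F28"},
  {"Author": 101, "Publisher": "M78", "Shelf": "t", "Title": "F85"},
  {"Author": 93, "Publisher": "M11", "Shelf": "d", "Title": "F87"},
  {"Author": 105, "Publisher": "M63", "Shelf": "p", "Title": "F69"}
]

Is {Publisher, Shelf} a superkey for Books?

Two distinct rows share (Publisher=M78, Shelf=t), so {Publisher, Shelf} does not determine every attribute — not a superkey.

No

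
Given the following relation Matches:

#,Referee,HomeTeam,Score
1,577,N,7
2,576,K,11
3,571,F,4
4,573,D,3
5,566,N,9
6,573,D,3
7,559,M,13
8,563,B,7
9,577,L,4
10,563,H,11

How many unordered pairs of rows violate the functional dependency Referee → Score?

Referee=577: violating pairs (1,9) — 1 pair.
Referee=573: all 2 rows agree on Score — 0 pairs.
Referee=563: violating pairs (8,10) — 1 pair.

2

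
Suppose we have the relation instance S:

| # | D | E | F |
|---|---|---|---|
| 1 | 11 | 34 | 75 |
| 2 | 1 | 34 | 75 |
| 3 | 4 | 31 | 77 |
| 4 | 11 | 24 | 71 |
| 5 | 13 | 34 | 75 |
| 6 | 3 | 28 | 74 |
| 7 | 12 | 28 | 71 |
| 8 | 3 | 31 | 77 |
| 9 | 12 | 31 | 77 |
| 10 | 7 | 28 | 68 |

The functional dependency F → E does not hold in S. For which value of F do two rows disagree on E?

F=75: rows 1, 2, 5 → E = 34, 34, 34 ✓
F=77: rows 3, 8, 9 → E = 31, 31, 31 ✓
F=71: rows 4, 7 → E takes values {24, 28} — violation
F=74: row 6 → E = 28 ✓
F=68: row 10 → E = 28 ✓
The only F value with inconsistent E is F=71.

71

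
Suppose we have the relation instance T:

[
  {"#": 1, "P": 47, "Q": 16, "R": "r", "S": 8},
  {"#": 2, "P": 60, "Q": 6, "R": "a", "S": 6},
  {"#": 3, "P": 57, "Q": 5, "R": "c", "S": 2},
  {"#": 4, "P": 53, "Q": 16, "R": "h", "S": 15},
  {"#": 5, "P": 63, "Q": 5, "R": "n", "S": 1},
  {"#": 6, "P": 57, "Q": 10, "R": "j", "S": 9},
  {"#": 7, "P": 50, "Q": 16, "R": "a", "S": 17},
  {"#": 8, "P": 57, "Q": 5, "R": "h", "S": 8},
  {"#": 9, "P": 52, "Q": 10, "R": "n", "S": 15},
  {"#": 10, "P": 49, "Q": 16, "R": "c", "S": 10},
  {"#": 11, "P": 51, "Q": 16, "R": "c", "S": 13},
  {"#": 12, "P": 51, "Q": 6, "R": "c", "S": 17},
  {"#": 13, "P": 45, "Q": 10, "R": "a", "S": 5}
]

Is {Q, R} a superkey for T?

No

Rows 10 and 11 have the same {Q, R} value (Q=16, R=c) but are distinct tuples, so {Q, R} does not determine every attribute — not a superkey.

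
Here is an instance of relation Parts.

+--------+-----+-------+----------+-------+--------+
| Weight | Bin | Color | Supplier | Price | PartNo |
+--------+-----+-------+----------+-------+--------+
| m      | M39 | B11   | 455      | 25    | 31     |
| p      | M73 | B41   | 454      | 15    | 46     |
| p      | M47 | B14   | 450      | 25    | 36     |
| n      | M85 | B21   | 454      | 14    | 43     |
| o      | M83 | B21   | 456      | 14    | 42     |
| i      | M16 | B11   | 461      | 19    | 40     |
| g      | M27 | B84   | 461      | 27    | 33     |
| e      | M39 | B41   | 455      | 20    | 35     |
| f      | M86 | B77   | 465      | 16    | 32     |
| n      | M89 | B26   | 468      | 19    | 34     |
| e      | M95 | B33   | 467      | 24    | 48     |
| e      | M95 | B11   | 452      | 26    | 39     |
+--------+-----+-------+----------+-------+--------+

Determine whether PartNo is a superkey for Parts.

All 12 rows have distinct PartNo values, so PartNo → (all attributes) holds and PartNo is a superkey.

Yes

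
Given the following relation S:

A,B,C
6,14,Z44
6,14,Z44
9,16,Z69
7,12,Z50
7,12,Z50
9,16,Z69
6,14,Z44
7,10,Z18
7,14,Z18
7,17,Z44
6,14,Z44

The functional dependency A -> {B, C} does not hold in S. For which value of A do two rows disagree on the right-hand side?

7

A=6: 4 rows → {B,C} = (14, Z44), (14, Z44), (14, Z44), (14, Z44) ✓
A=9: 2 rows → {B,C} = (16, Z69), (16, Z69) ✓
A=7: 5 rows → {B,C} takes values {(12, Z50), (10, Z18), (14, Z18), (17, Z44)} — violation
The only A value with inconsistent RHS is A=7.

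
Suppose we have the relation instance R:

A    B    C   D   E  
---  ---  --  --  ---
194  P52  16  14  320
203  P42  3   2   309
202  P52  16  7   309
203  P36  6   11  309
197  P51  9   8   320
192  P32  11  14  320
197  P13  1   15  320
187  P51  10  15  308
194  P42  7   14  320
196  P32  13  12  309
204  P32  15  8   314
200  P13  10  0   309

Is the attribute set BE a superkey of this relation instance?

Yes

All 12 rows have distinct BE values, so BE → (all attributes) holds and BE is a superkey.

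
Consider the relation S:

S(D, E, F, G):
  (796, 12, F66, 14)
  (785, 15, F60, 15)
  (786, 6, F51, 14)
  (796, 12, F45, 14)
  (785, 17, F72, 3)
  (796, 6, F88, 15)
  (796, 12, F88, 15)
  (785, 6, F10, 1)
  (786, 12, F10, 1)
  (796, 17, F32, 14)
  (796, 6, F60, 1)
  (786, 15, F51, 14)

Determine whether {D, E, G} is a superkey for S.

Two distinct rows share (D=796, E=12, G=14), so {D, E, G} does not determine every attribute — not a superkey.

No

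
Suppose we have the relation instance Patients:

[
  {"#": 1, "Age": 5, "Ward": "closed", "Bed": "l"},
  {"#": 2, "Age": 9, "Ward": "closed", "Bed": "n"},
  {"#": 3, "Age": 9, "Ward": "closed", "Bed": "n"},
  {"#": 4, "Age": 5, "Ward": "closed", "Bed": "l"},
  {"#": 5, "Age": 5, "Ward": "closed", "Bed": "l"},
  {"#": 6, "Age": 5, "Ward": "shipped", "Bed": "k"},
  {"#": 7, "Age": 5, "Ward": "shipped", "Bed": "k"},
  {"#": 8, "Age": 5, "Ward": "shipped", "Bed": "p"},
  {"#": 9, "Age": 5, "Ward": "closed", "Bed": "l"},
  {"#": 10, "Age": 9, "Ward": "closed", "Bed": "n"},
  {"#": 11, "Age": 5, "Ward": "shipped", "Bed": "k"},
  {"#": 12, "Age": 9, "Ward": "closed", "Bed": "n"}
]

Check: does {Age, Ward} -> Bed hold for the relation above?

No

(Age=5, Ward=closed): rows 1, 4, 5, 9 → Bed = l, l, l, l ✓
(Age=9, Ward=closed): rows 2, 3, 10, 12 → Bed = n, n, n, n ✓
(Age=5, Ward=shipped): rows 6, 7, 8, 11 → Bed takes values {k, p} — violation
Two rows agree on {Age, Ward} but differ on Bed, so {Age, Ward} -> Bed does not hold.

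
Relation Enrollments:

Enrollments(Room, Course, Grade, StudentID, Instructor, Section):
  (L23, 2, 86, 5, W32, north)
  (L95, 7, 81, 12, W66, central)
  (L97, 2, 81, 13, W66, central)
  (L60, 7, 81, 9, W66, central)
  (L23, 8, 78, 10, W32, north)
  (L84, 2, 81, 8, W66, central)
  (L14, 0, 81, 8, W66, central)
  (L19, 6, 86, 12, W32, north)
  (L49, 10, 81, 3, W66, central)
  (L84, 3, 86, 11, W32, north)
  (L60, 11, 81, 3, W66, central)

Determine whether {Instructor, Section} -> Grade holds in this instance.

No

(Instructor=W32, Section=north): 4 rows → Grade takes values {86, 78} — violation
(Instructor=W66, Section=central): 7 rows → Grade = 81, 81, 81, 81, 81, 81, 81 ✓
Two rows agree on {Instructor, Section} but differ on Grade, so {Instructor, Section} -> Grade does not hold.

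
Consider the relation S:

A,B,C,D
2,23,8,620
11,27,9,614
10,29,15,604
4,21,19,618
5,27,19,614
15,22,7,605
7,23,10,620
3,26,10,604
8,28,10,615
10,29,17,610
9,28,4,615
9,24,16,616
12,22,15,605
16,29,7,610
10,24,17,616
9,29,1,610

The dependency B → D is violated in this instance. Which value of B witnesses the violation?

B=23: 2 rows → D = 620, 620 ✓
B=27: 2 rows → D = 614, 614 ✓
B=29: 4 rows → D takes values {604, 610} — violation
B=21: 1 row → D = 618 ✓
B=22: 2 rows → D = 605, 605 ✓
B=26: 1 row → D = 604 ✓
B=28: 2 rows → D = 615, 615 ✓
B=24: 2 rows → D = 616, 616 ✓
The only B value with inconsistent D is B=29.

29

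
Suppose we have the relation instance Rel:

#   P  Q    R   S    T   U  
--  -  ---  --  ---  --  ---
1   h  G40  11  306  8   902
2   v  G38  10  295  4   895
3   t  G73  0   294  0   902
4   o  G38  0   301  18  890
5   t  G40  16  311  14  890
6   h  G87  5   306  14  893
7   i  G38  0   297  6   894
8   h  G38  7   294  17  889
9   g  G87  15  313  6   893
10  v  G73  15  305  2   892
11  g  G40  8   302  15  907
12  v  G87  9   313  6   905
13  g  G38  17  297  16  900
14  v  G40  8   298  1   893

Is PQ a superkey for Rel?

All 14 rows have distinct PQ values, so PQ → (all attributes) holds and PQ is a superkey.

Yes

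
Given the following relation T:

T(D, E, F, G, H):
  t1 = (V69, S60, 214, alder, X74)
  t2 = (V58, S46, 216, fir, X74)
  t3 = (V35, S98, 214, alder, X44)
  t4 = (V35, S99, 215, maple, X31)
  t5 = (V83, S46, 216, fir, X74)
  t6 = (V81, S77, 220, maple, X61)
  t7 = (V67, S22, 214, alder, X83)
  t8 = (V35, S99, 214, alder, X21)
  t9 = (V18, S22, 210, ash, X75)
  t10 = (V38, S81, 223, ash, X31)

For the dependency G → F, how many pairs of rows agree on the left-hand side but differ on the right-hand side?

2

G=alder: all 4 rows agree on F — 0 pairs.
G=fir: all 2 rows agree on F — 0 pairs.
G=maple: violating pairs (4,6) — 1 pair.
G=ash: violating pairs (9,10) — 1 pair.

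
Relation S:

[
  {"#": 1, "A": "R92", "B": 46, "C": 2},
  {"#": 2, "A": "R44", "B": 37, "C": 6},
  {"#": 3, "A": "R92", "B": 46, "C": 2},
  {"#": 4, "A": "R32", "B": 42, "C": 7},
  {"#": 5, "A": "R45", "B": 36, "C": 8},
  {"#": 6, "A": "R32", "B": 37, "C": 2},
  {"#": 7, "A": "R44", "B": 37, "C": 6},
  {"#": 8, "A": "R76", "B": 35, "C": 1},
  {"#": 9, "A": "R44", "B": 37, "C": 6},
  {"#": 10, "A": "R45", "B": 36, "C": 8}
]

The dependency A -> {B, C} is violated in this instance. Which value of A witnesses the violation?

A=R92: rows 1, 3 → {B,C} = (46, 2), (46, 2) ✓
A=R44: rows 2, 7, 9 → {B,C} = (37, 6), (37, 6), (37, 6) ✓
A=R32: rows 4, 6 → {B,C} takes values {(42, 7), (37, 2)} — violation
A=R45: rows 5, 10 → {B,C} = (36, 8), (36, 8) ✓
A=R76: row 8 → {B,C} = (35, 1) ✓
The only A value with inconsistent RHS is A=R32.

R32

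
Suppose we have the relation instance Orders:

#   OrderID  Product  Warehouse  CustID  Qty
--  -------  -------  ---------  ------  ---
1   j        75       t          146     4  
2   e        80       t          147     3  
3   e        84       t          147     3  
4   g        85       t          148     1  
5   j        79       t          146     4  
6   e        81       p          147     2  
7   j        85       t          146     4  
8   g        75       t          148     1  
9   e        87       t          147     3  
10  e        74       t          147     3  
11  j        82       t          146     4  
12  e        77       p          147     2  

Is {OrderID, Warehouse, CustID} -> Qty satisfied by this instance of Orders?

Yes

(OrderID=j, Warehouse=t, CustID=146): rows 1, 5, 7, 11 → Qty = 4, 4, 4, 4 ✓
(OrderID=e, Warehouse=t, CustID=147): rows 2, 3, 9, 10 → Qty = 3, 3, 3, 3 ✓
(OrderID=g, Warehouse=t, CustID=148): rows 4, 8 → Qty = 1, 1 ✓
(OrderID=e, Warehouse=p, CustID=147): rows 6, 12 → Qty = 2, 2 ✓
Every {OrderID, Warehouse, CustID} value is associated with a single Qty value, so {OrderID, Warehouse, CustID} -> Qty holds.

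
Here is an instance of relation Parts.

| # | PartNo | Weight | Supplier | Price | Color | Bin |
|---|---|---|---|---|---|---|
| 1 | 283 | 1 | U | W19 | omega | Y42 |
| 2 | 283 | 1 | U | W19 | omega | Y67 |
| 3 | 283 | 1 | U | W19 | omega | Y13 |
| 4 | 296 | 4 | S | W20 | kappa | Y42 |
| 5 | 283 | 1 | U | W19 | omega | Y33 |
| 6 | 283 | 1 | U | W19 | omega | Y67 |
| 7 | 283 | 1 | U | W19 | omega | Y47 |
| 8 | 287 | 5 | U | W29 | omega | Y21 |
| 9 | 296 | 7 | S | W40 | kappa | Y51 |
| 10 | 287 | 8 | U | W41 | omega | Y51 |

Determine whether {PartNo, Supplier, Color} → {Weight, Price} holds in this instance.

(PartNo=283, Supplier=U, Color=omega): rows 1, 2, 3, 5, 6, 7 → {Weight,Price} = (1, W19), (1, W19), (1, W19), (1, W19), (1, W19), (1, W19) ✓
(PartNo=296, Supplier=S, Color=kappa): rows 4, 9 → {Weight,Price} takes values {(4, W20), (7, W40)} — violation
(PartNo=287, Supplier=U, Color=omega): rows 8, 10 → {Weight,Price} takes values {(5, W29), (8, W41)} — violation
Two rows agree on {PartNo, Supplier, Color} but differ on {Weight, Price}, so {PartNo, Supplier, Color} → {Weight, Price} does not hold.

No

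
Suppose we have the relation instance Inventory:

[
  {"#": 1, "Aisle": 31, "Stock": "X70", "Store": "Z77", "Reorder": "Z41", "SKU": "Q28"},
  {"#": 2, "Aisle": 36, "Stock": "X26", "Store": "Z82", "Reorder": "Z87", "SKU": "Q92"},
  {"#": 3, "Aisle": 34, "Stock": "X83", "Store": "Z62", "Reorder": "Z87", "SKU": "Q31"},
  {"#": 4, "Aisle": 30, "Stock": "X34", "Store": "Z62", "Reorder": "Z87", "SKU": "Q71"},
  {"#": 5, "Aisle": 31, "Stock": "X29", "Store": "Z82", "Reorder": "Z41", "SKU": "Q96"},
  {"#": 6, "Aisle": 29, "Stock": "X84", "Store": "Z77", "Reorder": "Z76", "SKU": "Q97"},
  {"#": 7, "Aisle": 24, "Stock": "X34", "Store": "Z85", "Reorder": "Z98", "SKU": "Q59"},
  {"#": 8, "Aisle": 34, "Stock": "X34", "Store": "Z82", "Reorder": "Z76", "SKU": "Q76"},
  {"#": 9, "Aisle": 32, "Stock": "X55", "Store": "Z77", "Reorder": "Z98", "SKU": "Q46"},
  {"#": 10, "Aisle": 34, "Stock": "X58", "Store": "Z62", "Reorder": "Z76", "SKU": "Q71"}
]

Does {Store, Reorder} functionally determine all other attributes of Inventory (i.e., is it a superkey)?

No

Rows 3 and 4 have the same {Store, Reorder} value (Store=Z62, Reorder=Z87) but are distinct tuples, so {Store, Reorder} does not determine every attribute — not a superkey.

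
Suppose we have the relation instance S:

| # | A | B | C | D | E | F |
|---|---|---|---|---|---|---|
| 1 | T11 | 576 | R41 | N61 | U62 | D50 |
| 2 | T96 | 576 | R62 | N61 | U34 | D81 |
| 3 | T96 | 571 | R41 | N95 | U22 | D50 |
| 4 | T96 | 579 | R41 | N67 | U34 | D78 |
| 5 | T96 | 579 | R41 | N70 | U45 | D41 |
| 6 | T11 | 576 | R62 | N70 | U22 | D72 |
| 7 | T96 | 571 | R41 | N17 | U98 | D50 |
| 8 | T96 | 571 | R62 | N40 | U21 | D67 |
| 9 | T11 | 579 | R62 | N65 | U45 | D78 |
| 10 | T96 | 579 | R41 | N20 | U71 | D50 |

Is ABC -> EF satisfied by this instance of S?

No

(A=T11, B=576, C=R41): row 1 → {E,F} = (U62, D50) ✓
(A=T96, B=576, C=R62): row 2 → {E,F} = (U34, D81) ✓
(A=T96, B=571, C=R41): rows 3, 7 → {E,F} takes values {(U22, D50), (U98, D50)} — violation
(A=T96, B=579, C=R41): rows 4, 5, 10 → {E,F} takes values {(U34, D78), (U45, D41), (U71, D50)} — violation
(A=T11, B=576, C=R62): row 6 → {E,F} = (U22, D72) ✓
(A=T96, B=571, C=R62): row 8 → {E,F} = (U21, D67) ✓
(A=T11, B=579, C=R62): row 9 → {E,F} = (U45, D78) ✓
Two rows agree on ABC but differ on EF, so ABC -> EF does not hold.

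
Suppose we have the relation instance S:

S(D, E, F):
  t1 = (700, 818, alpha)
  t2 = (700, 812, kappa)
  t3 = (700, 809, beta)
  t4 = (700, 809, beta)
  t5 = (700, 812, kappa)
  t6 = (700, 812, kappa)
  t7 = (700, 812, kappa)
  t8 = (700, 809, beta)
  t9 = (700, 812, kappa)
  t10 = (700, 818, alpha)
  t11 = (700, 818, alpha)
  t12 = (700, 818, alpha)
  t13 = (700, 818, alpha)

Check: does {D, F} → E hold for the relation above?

(D=700, F=alpha): rows 1, 10, 11, 12, 13 → E = 818, 818, 818, 818, 818 ✓
(D=700, F=kappa): rows 2, 5, 6, 7, 9 → E = 812, 812, 812, 812, 812 ✓
(D=700, F=beta): rows 3, 4, 8 → E = 809, 809, 809 ✓
Every {D, F} value is associated with a single E value, so {D, F} → E holds.

Yes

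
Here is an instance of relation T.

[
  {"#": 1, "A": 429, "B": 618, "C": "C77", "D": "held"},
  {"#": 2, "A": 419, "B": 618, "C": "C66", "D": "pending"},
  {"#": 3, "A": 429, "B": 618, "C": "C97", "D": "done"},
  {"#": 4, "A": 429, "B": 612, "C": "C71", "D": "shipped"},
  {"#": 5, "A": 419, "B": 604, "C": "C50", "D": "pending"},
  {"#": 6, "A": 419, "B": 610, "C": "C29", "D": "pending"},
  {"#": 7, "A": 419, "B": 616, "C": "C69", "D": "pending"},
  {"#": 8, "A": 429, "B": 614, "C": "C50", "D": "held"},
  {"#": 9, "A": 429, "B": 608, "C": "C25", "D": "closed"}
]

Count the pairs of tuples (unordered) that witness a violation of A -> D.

A=429: violating pairs (1,3), (1,4), (1,9), (3,4), (3,8), (3,9), (4,8), (4,9), (8,9) — 9 pairs.
A=419: all 4 rows agree on D — 0 pairs.

9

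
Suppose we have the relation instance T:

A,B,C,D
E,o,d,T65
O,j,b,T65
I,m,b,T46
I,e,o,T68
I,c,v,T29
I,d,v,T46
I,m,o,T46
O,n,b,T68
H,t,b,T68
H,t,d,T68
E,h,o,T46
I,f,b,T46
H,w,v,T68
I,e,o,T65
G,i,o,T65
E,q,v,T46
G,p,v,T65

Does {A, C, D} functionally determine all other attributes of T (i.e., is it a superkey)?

Two distinct rows share (A=I, C=b, D=T46), so {A, C, D} does not determine every attribute — not a superkey.

No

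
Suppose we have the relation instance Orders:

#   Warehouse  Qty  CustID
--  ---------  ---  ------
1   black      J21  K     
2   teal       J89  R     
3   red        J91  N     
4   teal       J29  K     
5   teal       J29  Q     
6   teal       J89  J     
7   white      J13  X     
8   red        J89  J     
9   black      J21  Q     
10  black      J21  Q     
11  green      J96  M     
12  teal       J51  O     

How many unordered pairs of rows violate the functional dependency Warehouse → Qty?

9

Warehouse=black: all 3 rows agree on Qty — 0 pairs.
Warehouse=teal: violating pairs (2,4), (2,5), (2,12), (4,6), (4,12), (5,6), (5,12), (6,12) — 8 pairs.
Warehouse=red: violating pairs (3,8) — 1 pair.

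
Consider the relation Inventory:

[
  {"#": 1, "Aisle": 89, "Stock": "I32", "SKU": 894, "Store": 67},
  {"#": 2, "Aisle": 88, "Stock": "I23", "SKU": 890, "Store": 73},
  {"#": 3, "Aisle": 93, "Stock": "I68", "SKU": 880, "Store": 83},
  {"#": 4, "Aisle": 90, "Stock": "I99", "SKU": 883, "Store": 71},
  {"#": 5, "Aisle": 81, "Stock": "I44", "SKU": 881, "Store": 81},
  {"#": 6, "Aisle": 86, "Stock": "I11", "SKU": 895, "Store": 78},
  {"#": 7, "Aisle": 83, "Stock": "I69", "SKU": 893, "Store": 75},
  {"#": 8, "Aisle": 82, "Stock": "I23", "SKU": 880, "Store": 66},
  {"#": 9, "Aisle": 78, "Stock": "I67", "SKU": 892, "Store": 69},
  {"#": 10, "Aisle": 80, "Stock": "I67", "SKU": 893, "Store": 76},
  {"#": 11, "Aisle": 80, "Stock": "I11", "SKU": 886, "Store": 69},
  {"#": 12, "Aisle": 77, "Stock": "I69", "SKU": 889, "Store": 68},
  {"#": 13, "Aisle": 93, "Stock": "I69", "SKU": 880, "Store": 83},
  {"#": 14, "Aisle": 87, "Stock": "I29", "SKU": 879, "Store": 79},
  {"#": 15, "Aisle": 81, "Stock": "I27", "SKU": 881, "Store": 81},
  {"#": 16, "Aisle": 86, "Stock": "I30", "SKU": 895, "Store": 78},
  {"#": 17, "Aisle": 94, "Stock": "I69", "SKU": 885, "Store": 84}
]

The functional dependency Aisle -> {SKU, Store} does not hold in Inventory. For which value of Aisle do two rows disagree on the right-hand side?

Aisle=89: row 1 → {SKU,Store} = (894, 67) ✓
Aisle=88: row 2 → {SKU,Store} = (890, 73) ✓
Aisle=93: rows 3, 13 → {SKU,Store} = (880, 83), (880, 83) ✓
Aisle=90: row 4 → {SKU,Store} = (883, 71) ✓
Aisle=81: rows 5, 15 → {SKU,Store} = (881, 81), (881, 81) ✓
Aisle=86: rows 6, 16 → {SKU,Store} = (895, 78), (895, 78) ✓
Aisle=83: row 7 → {SKU,Store} = (893, 75) ✓
Aisle=82: row 8 → {SKU,Store} = (880, 66) ✓
Aisle=78: row 9 → {SKU,Store} = (892, 69) ✓
Aisle=80: rows 10, 11 → {SKU,Store} takes values {(893, 76), (886, 69)} — violation
Aisle=77: row 12 → {SKU,Store} = (889, 68) ✓
Aisle=87: row 14 → {SKU,Store} = (879, 79) ✓
Aisle=94: row 17 → {SKU,Store} = (885, 84) ✓
The only Aisle value with inconsistent RHS is Aisle=80.

80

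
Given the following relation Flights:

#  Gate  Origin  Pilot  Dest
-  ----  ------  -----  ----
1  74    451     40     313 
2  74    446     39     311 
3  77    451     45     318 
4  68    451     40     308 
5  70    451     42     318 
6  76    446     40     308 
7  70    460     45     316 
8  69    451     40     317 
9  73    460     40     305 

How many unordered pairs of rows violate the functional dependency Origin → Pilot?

Origin=451: violating pairs (1,3), (1,5), (3,4), (3,5), (3,8), (4,5), (5,8) — 7 pairs.
Origin=446: violating pairs (2,6) — 1 pair.
Origin=460: violating pairs (7,9) — 1 pair.

9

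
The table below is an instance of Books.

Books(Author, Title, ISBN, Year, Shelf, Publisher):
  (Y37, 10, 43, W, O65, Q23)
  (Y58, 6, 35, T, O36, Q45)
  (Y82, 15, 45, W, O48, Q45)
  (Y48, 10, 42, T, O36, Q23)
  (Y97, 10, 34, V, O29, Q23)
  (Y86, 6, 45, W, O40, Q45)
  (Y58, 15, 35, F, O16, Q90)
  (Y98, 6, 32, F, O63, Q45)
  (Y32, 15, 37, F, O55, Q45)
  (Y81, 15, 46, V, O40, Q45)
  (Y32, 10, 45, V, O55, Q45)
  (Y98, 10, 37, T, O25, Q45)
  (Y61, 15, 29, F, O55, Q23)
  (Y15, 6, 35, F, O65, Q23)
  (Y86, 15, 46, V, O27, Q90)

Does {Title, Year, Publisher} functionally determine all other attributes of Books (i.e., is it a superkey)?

All 15 rows have distinct {Title, Year, Publisher} values, so {Title, Year, Publisher} → (all attributes) holds and {Title, Year, Publisher} is a superkey.

Yes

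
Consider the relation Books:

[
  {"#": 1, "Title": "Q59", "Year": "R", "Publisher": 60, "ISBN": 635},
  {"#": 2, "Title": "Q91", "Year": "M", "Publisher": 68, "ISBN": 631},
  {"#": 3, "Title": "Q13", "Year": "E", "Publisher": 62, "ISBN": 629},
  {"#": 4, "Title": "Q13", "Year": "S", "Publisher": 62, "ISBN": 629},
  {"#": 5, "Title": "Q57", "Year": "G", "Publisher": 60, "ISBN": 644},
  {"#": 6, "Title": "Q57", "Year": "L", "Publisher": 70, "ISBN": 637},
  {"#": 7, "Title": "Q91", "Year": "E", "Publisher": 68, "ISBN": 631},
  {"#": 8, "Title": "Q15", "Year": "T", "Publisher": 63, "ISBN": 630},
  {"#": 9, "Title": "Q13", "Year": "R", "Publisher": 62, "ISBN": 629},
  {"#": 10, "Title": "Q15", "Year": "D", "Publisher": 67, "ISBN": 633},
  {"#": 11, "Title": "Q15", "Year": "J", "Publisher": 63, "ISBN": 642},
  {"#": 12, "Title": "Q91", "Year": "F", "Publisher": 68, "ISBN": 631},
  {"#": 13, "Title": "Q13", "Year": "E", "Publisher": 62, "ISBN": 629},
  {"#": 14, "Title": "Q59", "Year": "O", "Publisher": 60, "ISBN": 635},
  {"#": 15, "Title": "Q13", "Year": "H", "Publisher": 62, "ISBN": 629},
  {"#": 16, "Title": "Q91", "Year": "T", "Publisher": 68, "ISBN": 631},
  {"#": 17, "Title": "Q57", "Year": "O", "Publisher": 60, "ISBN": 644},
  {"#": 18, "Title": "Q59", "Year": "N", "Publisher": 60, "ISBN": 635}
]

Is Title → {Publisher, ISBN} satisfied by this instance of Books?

Title=Q59: rows 1, 14, 18 → {Publisher,ISBN} = (60, 635), (60, 635), (60, 635) ✓
Title=Q91: rows 2, 7, 12, 16 → {Publisher,ISBN} = (68, 631), (68, 631), (68, 631), (68, 631) ✓
Title=Q13: rows 3, 4, 9, 13, 15 → {Publisher,ISBN} = (62, 629), (62, 629), (62, 629), (62, 629), (62, 629) ✓
Title=Q57: rows 5, 6, 17 → {Publisher,ISBN} takes values {(60, 644), (70, 637)} — violation
Title=Q15: rows 8, 10, 11 → {Publisher,ISBN} takes values {(63, 630), (67, 633), (63, 642)} — violation
Two rows agree on Title but differ on {Publisher, ISBN}, so Title → {Publisher, ISBN} does not hold.

No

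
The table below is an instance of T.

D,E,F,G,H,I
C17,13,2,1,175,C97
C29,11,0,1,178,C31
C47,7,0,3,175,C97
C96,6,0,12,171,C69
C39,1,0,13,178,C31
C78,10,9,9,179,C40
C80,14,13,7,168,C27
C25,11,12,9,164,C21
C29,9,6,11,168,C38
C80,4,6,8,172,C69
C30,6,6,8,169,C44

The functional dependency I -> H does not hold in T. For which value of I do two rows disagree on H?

I=C97: 2 rows → H = 175, 175 ✓
I=C31: 2 rows → H = 178, 178 ✓
I=C69: 2 rows → H takes values {171, 172} — violation
I=C40: 1 row → H = 179 ✓
I=C27: 1 row → H = 168 ✓
I=C21: 1 row → H = 164 ✓
I=C38: 1 row → H = 168 ✓
I=C44: 1 row → H = 169 ✓
The only I value with inconsistent H is I=C69.

C69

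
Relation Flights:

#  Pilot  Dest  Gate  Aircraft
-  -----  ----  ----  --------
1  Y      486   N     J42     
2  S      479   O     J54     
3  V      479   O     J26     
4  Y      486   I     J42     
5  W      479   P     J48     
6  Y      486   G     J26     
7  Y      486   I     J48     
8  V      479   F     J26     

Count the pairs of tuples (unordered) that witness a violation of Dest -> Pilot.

Dest=486: all 4 rows agree on Pilot — 0 pairs.
Dest=479: violating pairs (2,3), (2,5), (2,8), (3,5), (5,8) — 5 pairs.

5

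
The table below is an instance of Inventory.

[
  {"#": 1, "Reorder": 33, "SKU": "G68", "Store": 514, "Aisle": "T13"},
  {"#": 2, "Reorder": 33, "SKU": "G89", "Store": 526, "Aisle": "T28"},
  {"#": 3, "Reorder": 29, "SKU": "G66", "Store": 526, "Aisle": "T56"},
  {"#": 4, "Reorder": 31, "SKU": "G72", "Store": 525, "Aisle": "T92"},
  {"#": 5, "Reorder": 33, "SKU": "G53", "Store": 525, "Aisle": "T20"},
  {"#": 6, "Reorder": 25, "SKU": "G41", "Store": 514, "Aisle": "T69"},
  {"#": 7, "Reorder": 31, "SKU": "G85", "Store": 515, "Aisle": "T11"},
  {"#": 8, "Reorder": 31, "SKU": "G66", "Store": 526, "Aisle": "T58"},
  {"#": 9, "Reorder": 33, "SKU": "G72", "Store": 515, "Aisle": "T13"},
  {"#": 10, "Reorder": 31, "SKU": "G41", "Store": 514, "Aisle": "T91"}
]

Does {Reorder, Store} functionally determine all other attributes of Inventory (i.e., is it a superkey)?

Yes

All 10 rows have distinct {Reorder, Store} values, so {Reorder, Store} → (all attributes) holds and {Reorder, Store} is a superkey.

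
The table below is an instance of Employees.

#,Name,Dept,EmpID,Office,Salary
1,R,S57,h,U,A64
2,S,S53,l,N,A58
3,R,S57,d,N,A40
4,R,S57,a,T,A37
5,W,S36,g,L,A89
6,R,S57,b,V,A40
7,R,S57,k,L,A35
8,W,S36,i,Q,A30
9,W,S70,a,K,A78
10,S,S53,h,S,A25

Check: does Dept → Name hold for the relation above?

Dept=S57: rows 1, 3, 4, 6, 7 → Name = R, R, R, R, R ✓
Dept=S53: rows 2, 10 → Name = S, S ✓
Dept=S36: rows 5, 8 → Name = W, W ✓
Dept=S70: row 9 → Name = W ✓
Every Dept value is associated with a single Name value, so Dept → Name holds.

Yes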